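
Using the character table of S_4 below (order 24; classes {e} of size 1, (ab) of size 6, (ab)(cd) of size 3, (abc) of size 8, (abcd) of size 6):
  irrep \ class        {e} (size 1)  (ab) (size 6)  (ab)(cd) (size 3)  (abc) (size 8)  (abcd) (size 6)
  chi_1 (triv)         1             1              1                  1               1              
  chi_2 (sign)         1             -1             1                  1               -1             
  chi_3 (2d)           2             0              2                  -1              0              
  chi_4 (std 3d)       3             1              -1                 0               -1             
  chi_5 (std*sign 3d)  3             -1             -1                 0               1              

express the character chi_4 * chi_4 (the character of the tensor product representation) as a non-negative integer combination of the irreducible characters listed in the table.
chi_4 tensor chi_4 = chi_1 + chi_3 + chi_4 + chi_5 (all other irreducibles have multiplicity 0).

Details: The character of a tensor product is the pointwise product (chi_4 * chi_4)(C) = chi_4(C) * chi_4(C):
  {e}: (3)*(3), (ab): (1)*(1), (ab)(cd): (-1)*(-1), (abc): (0)*(0), (abcd): (-1)*(-1)
so (chi_4 * chi_4) takes values
  {e} -> 9, (ab) -> 1, (ab)(cd) -> 1, (abc) -> 0, (abcd) -> 1.
Now take the inner product of this character with each irreducible chi from the table, <chi_4*chi_4, chi> = (1/24) sum_C |C| (chi_4*chi_4)(C) conj(chi(C)):
  <chi_4*chi_4, chi_1> = (1/24)[1*(9)*conj(1) + 6*(1)*conj(1) + 3*(1)*conj(1) + 8*(0)*conj(1) + 6*(1)*conj(1)]
      = (1/24)[(9) + (6) + (3) + (0) + (6)] = 24/24 = 1
  <chi_4*chi_4, chi_2> = (1/24)[1*(9)*conj(1) + 6*(1)*conj(-1) + 3*(1)*conj(1) + 8*(0)*conj(1) + 6*(1)*conj(-1)]
      = (1/24)[(9) + (-6) + (3) + (0) + (-6)] = 0/24 = 0
  <chi_4*chi_4, chi_3> = (1/24)[1*(9)*conj(2) + 6*(1)*conj(0) + 3*(1)*conj(2) + 8*(0)*conj(-1) + 6*(1)*conj(0)]
      = (1/24)[(18) + (0) + (6) + (0) + (0)] = 24/24 = 1
  <chi_4*chi_4, chi_4> = (1/24)[1*(9)*conj(3) + 6*(1)*conj(1) + 3*(1)*conj(-1) + 8*(0)*conj(0) + 6*(1)*conj(-1)]
      = (1/24)[(27) + (6) + (-3) + (0) + (-6)] = 24/24 = 1
  <chi_4*chi_4, chi_5> = (1/24)[1*(9)*conj(3) + 6*(1)*conj(-1) + 3*(1)*conj(-1) + 8*(0)*conj(0) + 6*(1)*conj(1)]
      = (1/24)[(27) + (-6) + (-3) + (0) + (6)] = 24/24 = 1
Hence the multiplicities are chi_1: 1, chi_3: 1, chi_4: 1, chi_5: 1. Dimension check: dim(chi_4)*dim(chi_4) = 3*3 = 9 and sum (mult * dim) = 1*1 + 1*2 + 1*3 + 1*3 = 9.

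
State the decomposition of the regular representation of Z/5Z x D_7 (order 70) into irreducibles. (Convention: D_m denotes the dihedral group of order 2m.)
Each irreducible V_i of dimension d_i appears with multiplicity d_i, i.e. rho_reg = (direct sum over all irreducibles V_i) d_i V_i. The irreducible dimensions for Z/5Z x D_7 are 1, 1, 1, 1, 1, 1, 1, 1, 1, 1, 2, 2, 2, 2, 2, 2, 2, 2, 2, 2, 2, 2, 2, 2, 2: 10 irreducibles of dimension 1, each with multiplicity 1; 15 irreducibles of dimension 2, each with multiplicity 2. Total dimension 10*1*1 + 15*2*2 = 70 = |G|.

Explanation: General theorem: in the regular representation of a finite group G, each irreducible appears with multiplicity equal to its dimension. Check: dim(rho_reg) = sum d_i^2 = 1 + 1 + 1 + 1 + 1 + 1 + 1 + 1 + 1 + 1 + 4 + 4 + 4 + 4 + 4 + 4 + 4 + 4 + 4 + 4 + 4 + 4 + 4 + 4 + 4 = 70 = |G|.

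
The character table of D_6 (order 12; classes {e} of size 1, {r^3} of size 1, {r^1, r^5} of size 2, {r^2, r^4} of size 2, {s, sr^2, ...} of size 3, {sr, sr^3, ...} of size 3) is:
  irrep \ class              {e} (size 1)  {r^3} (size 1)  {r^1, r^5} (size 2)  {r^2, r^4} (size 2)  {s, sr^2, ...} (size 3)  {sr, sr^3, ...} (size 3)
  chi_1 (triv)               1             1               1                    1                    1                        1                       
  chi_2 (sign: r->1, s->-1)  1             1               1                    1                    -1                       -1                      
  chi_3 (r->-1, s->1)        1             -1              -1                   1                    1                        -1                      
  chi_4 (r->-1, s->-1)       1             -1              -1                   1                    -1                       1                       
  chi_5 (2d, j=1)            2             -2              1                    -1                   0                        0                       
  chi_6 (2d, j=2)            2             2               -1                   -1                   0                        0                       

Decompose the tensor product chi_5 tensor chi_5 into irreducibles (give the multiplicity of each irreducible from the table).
chi_5 tensor chi_5 = chi_1 + chi_2 + chi_6 (all other irreducibles have multiplicity 0).

Derivation: The character of a tensor product is the pointwise product (chi_5 * chi_5)(C) = chi_5(C) * chi_5(C):
  {e}: (2)*(2), {r^3}: (-2)*(-2), {r^1, r^5}: (1)*(1), {r^2, r^4}: (-1)*(-1), {s, sr^2, ...}: (0)*(0), {sr, sr^3, ...}: (0)*(0)
so (chi_5 * chi_5) takes values
  {e} -> 4, {r^3} -> 4, {r^1, r^5} -> 1, {r^2, r^4} -> 1, {s, sr^2, ...} -> 0, {sr, sr^3, ...} -> 0.
Now take the inner product of this character with each irreducible chi from the table, <chi_5*chi_5, chi> = (1/12) sum_C |C| (chi_5*chi_5)(C) conj(chi(C)):
  <chi_5*chi_5, chi_1> = (1/12)[1*(4)*conj(1) + 1*(4)*conj(1) + 2*(1)*conj(1) + 2*(1)*conj(1) + 3*(0)*conj(1) + 3*(0)*conj(1)]
      = (1/12)[(4) + (4) + (2) + (2) + (0) + (0)] = 12/12 = 1
  <chi_5*chi_5, chi_2> = (1/12)[1*(4)*conj(1) + 1*(4)*conj(1) + 2*(1)*conj(1) + 2*(1)*conj(1) + 3*(0)*conj(-1) + 3*(0)*conj(-1)]
      = (1/12)[(4) + (4) + (2) + (2) + (0) + (0)] = 12/12 = 1
  <chi_5*chi_5, chi_3> = (1/12)[1*(4)*conj(1) + 1*(4)*conj(-1) + 2*(1)*conj(-1) + 2*(1)*conj(1) + 3*(0)*conj(1) + 3*(0)*conj(-1)]
      = (1/12)[(4) + (-4) + (-2) + (2) + (0) + (0)] = 0/12 = 0
  <chi_5*chi_5, chi_4> = (1/12)[1*(4)*conj(1) + 1*(4)*conj(-1) + 2*(1)*conj(-1) + 2*(1)*conj(1) + 3*(0)*conj(-1) + 3*(0)*conj(1)]
      = (1/12)[(4) + (-4) + (-2) + (2) + (0) + (0)] = 0/12 = 0
  <chi_5*chi_5, chi_5> = (1/12)[1*(4)*conj(2) + 1*(4)*conj(-2) + 2*(1)*conj(1) + 2*(1)*conj(-1) + 3*(0)*conj(0) + 3*(0)*conj(0)]
      = (1/12)[(8) + (-8) + (2) + (-2) + (0) + (0)] = 0/12 = 0
  <chi_5*chi_5, chi_6> = (1/12)[1*(4)*conj(2) + 1*(4)*conj(2) + 2*(1)*conj(-1) + 2*(1)*conj(-1) + 3*(0)*conj(0) + 3*(0)*conj(0)]
      = (1/12)[(8) + (8) + (-2) + (-2) + (0) + (0)] = 12/12 = 1
Hence the multiplicities are chi_1: 1, chi_2: 1, chi_6: 1. Dimension check: dim(chi_5)*dim(chi_5) = 2*2 = 4 and sum (mult * dim) = 1*1 + 1*1 + 1*2 = 4.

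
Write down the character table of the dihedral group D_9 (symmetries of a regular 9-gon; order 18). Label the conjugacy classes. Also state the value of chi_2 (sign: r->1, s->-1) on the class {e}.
Conjugacy classes: {e} of size 1, {r^1, r^8} of size 2, {r^2, r^7} of size 2, {r^3, r^6} of size 2, {r^4, r^5} of size 2, {s, sr, ..., sr^8} of size 9.
Character table:
  irrep \ class              {e} (size 1)  {r^1, r^8} (size 2)  {r^2, r^7} (size 2)  {r^3, r^6} (size 2)  {r^4, r^5} (size 2)  {s, sr, ..., sr^8} (size 9)
  chi_1 (triv)               1             1                    1                    1                    1                    1                          
  chi_2 (sign: r->1, s->-1)  1             1                    1                    1                    1                    -1                         
  chi_3 (2d, j=1)            2             2*cos(2*pi/9)        2*cos(4*pi/9)        -1                   -2*cos(pi/9)         0                          
  chi_4 (2d, j=2)            2             2*cos(4*pi/9)        -2*cos(pi/9)         -1                   2*cos(2*pi/9)        0                          
  chi_5 (2d, j=3)            2             -1                   -1                   2                    -1                   0                          
  chi_6 (2d, j=4)            2             -2*cos(pi/9)         2*cos(2*pi/9)        -1                   2*cos(4*pi/9)        0                          

Spot check: chi_2 (sign: r->1, s->-1) on {e} = 1.

Details: D_9 has order 2*9 = 18 with 6 conjugacy classes, hence 6 irreducibles. Sum of squared dims 1 + 1 + 4 + 4 + 4 + 4 = 18 = |G|. Linear characters come from the abelianisation; the 2-dimensional irreps have character r^k -> 2*cos(2*pi*j*k/9), reflections -> 0.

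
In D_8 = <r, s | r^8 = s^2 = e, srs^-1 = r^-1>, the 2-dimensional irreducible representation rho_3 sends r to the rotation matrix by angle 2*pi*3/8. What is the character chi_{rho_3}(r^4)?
chi_{rho_3}(r^4) = 2*cos(2*pi*3*4/8) = -2

Solution. rho_3(r^4) is rotation by angle 2*pi*3*4/8, whose trace is 2*cos(2*pi*3*4/8) = -2.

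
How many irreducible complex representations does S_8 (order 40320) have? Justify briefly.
22

Justification: The number of irreducible complex representations of a finite group equals its number of conjugacy classes. Conjugacy classes in S_8 correspond to cycle types, i.e. partitions of 8; there are p(8) = 22 of them, so S_8 (order 40320) has exactly 22 irreducible complex representations.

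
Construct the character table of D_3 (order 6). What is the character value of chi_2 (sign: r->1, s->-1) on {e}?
Conjugacy classes: {e} of size 1, {r^1, r^2} of size 2, {s, sr, ..., sr^2} of size 3.
Character table:
  irrep \ class              {e} (size 1)  {r^1, r^2} (size 2)  {s, sr, ..., sr^2} (size 3)
  chi_1 (triv)               1             1                    1                          
  chi_2 (sign: r->1, s->-1)  1             1                    -1                         
  chi_3 (2d, j=1)            2             -1                   0                          

Spot check: chi_2 (sign: r->1, s->-1) on {e} = 1.

Argument: D_3 has order 2*3 = 6 with 3 conjugacy classes, hence 3 irreducibles. Sum of squared dims 1 + 1 + 4 = 6 = |G|. Linear characters come from the abelianisation; the 2-dimensional irreps have character r^k -> 2*cos(2*pi*j*k/3), reflections -> 0.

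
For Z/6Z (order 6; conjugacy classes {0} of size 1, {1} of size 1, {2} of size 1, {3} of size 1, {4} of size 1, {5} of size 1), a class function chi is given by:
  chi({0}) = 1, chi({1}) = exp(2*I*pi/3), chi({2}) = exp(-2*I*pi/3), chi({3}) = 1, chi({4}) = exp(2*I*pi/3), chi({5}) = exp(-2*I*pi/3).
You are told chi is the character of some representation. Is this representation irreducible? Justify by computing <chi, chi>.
Irreducible: <chi, chi> = 1.

Explanation: <chi, chi> = (1/|G|) sum_C |C| * |chi(C)|^2 = (1/6)[1*|1|^2 + 1*|exp(2*I*pi/3)|^2 + 1*|exp(-2*I*pi/3)|^2 + 1*|1|^2 + 1*|exp(2*I*pi/3)|^2 + 1*|exp(-2*I*pi/3)|^2]
  = (1/6)[(1) + (1) + (1) + (1) + (1) + (1)] = 6/6 = 1.
(Exp terms are combined using exp(i*s)*conj(exp(i*t)) = exp(i*(s-t)), and sums of them are collapsed using the identity that for every m > 1 the m distinct m-th roots of unity sum to 0, e.g. 1 + exp(2*I*pi/3) + exp(-2*I*pi/3) = 0.)
A character is irreducible iff <chi, chi> = 1, so this representation is irreducible.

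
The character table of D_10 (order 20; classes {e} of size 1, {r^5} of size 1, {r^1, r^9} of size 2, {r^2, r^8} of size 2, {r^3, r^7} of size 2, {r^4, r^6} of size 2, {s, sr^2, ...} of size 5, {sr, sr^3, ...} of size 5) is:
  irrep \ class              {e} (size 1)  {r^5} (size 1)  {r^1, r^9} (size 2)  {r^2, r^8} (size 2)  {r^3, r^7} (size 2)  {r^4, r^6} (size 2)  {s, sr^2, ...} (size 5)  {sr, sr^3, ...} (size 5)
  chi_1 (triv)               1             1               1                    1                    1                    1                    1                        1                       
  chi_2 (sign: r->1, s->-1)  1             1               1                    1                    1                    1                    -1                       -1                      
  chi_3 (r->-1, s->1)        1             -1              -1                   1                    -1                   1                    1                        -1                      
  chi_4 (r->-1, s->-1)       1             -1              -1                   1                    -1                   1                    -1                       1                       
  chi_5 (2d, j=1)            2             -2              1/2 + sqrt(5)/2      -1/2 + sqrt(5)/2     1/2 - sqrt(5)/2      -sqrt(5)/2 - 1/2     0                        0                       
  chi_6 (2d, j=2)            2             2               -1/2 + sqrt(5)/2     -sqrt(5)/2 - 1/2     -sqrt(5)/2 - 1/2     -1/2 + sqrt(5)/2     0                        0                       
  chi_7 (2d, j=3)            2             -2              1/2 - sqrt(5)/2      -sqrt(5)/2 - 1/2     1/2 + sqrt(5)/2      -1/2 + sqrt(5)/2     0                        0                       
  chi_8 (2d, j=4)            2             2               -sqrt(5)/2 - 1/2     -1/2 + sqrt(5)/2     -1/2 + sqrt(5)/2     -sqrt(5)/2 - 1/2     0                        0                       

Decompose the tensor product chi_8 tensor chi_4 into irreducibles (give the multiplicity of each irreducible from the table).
chi_8 tensor chi_4 = chi_5 (all other irreducibles have multiplicity 0).

Proof sketch: The character of a tensor product is the pointwise product (chi_8 * chi_4)(C) = chi_8(C) * chi_4(C):
  {e}: (2)*(1), {r^5}: (2)*(-1), {r^1, r^9}: (-sqrt(5)/2 - 1/2)*(-1), {r^2, r^8}: (-1/2 + sqrt(5)/2)*(1), {r^3, r^7}: (-1/2 + sqrt(5)/2)*(-1), {r^4, r^6}: (-sqrt(5)/2 - 1/2)*(1), {s, sr^2, ...}: (0)*(-1), {sr, sr^3, ...}: (0)*(1)
so (chi_8 * chi_4) takes values
  {e} -> 2, {r^5} -> -2, {r^1, r^9} -> 1/2 + sqrt(5)/2, {r^2, r^8} -> -1/2 + sqrt(5)/2, {r^3, r^7} -> 1/2 - sqrt(5)/2, {r^4, r^6} -> -sqrt(5)/2 - 1/2, {s, sr^2, ...} -> 0, {sr, sr^3, ...} -> 0.
Now take the inner product of this character with each irreducible chi from the table, <chi_8*chi_4, chi> = (1/20) sum_C |C| (chi_8*chi_4)(C) conj(chi(C)):
  <chi_8*chi_4, chi_1> = (1/20)[1*(2)*conj(1) + 1*(-2)*conj(1) + 2*(1/2 + sqrt(5)/2)*conj(1) + 2*(-1/2 + sqrt(5)/2)*conj(1) + 2*(1/2 - sqrt(5)/2)*conj(1) + 2*(-sqrt(5)/2 - 1/2)*conj(1) + 5*(0)*conj(1) + 5*(0)*conj(1)]
      = (1/20)[(2) + (-2) + (1 + sqrt(5)) + (-1 + sqrt(5)) + (1 - sqrt(5)) + (-sqrt(5) - 1) + (0) + (0)] = 0/20 = 0
  <chi_8*chi_4, chi_2> = (1/20)[1*(2)*conj(1) + 1*(-2)*conj(1) + 2*(1/2 + sqrt(5)/2)*conj(1) + 2*(-1/2 + sqrt(5)/2)*conj(1) + 2*(1/2 - sqrt(5)/2)*conj(1) + 2*(-sqrt(5)/2 - 1/2)*conj(1) + 5*(0)*conj(-1) + 5*(0)*conj(-1)]
      = (1/20)[(2) + (-2) + (1 + sqrt(5)) + (-1 + sqrt(5)) + (1 - sqrt(5)) + (-sqrt(5) - 1) + (0) + (0)] = 0/20 = 0
  <chi_8*chi_4, chi_3> = (1/20)[1*(2)*conj(1) + 1*(-2)*conj(-1) + 2*(1/2 + sqrt(5)/2)*conj(-1) + 2*(-1/2 + sqrt(5)/2)*conj(1) + 2*(1/2 - sqrt(5)/2)*conj(-1) + 2*(-sqrt(5)/2 - 1/2)*conj(1) + 5*(0)*conj(1) + 5*(0)*conj(-1)]
      = (1/20)[(2) + (2) + (-sqrt(5) - 1) + (-1 + sqrt(5)) + (-1 + sqrt(5)) + (-sqrt(5) - 1) + (0) + (0)] = 0/20 = 0
  <chi_8*chi_4, chi_4> = (1/20)[1*(2)*conj(1) + 1*(-2)*conj(-1) + 2*(1/2 + sqrt(5)/2)*conj(-1) + 2*(-1/2 + sqrt(5)/2)*conj(1) + 2*(1/2 - sqrt(5)/2)*conj(-1) + 2*(-sqrt(5)/2 - 1/2)*conj(1) + 5*(0)*conj(-1) + 5*(0)*conj(1)]
      = (1/20)[(2) + (2) + (-sqrt(5) - 1) + (-1 + sqrt(5)) + (-1 + sqrt(5)) + (-sqrt(5) - 1) + (0) + (0)] = 0/20 = 0
  <chi_8*chi_4, chi_5> = (1/20)[1*(2)*conj(2) + 1*(-2)*conj(-2) + 2*(1/2 + sqrt(5)/2)*conj(1/2 + sqrt(5)/2) + 2*(-1/2 + sqrt(5)/2)*conj(-1/2 + sqrt(5)/2) + 2*(1/2 - sqrt(5)/2)*conj(1/2 - sqrt(5)/2) + 2*(-sqrt(5)/2 - 1/2)*conj(-sqrt(5)/2 - 1/2) + 5*(0)*conj(0) + 5*(0)*conj(0)]
      = (1/20)[(4) + (4) + (sqrt(5) + 3) + (3 - sqrt(5)) + (3 - sqrt(5)) + (sqrt(5) + 3) + (0) + (0)] = 20/20 = 1
  <chi_8*chi_4, chi_6> = (1/20)[1*(2)*conj(2) + 1*(-2)*conj(2) + 2*(1/2 + sqrt(5)/2)*conj(-1/2 + sqrt(5)/2) + 2*(-1/2 + sqrt(5)/2)*conj(-sqrt(5)/2 - 1/2) + 2*(1/2 - sqrt(5)/2)*conj(-sqrt(5)/2 - 1/2) + 2*(-sqrt(5)/2 - 1/2)*conj(-1/2 + sqrt(5)/2) + 5*(0)*conj(0) + 5*(0)*conj(0)]
      = (1/20)[(4) + (-4) + (2) + (-2) + (2) + (-2) + (0) + (0)] = 0/20 = 0
  <chi_8*chi_4, chi_7> = (1/20)[1*(2)*conj(2) + 1*(-2)*conj(-2) + 2*(1/2 + sqrt(5)/2)*conj(1/2 - sqrt(5)/2) + 2*(-1/2 + sqrt(5)/2)*conj(-sqrt(5)/2 - 1/2) + 2*(1/2 - sqrt(5)/2)*conj(1/2 + sqrt(5)/2) + 2*(-sqrt(5)/2 - 1/2)*conj(-1/2 + sqrt(5)/2) + 5*(0)*conj(0) + 5*(0)*conj(0)]
      = (1/20)[(4) + (4) + (-2) + (-2) + (-2) + (-2) + (0) + (0)] = 0/20 = 0
  <chi_8*chi_4, chi_8> = (1/20)[1*(2)*conj(2) + 1*(-2)*conj(2) + 2*(1/2 + sqrt(5)/2)*conj(-sqrt(5)/2 - 1/2) + 2*(-1/2 + sqrt(5)/2)*conj(-1/2 + sqrt(5)/2) + 2*(1/2 - sqrt(5)/2)*conj(-1/2 + sqrt(5)/2) + 2*(-sqrt(5)/2 - 1/2)*conj(-sqrt(5)/2 - 1/2) + 5*(0)*conj(0) + 5*(0)*conj(0)]
      = (1/20)[(4) + (-4) + (-3 - sqrt(5)) + (3 - sqrt(5)) + (-3 + sqrt(5)) + (sqrt(5) + 3) + (0) + (0)] = 0/20 = 0
Hence the multiplicities are chi_5: 1. Dimension check: dim(chi_8)*dim(chi_4) = 2*1 = 2 and sum (mult * dim) = 1*2 = 2.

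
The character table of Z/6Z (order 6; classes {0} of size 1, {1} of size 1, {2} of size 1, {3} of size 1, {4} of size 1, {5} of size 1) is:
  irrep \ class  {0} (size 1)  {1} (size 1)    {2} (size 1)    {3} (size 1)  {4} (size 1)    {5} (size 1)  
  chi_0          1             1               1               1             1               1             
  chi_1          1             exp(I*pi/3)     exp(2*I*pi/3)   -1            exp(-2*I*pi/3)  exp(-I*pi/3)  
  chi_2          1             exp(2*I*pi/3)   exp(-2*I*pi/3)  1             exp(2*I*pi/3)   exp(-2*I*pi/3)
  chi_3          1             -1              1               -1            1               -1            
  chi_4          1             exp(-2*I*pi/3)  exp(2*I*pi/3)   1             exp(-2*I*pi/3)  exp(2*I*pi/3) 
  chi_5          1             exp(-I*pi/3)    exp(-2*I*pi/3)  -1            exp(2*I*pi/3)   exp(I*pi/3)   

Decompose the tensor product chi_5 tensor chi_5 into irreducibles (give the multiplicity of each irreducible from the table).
chi_5 tensor chi_5 = chi_4 (all other irreducibles have multiplicity 0).

Reasoning: The character of a tensor product is the pointwise product (chi_5 * chi_5)(C) = chi_5(C) * chi_5(C):
  {0}: (1)*(1), {1}: (exp(-I*pi/3))*(exp(-I*pi/3)), {2}: (exp(-2*I*pi/3))*(exp(-2*I*pi/3)), {3}: (-1)*(-1), {4}: (exp(2*I*pi/3))*(exp(2*I*pi/3)), {5}: (exp(I*pi/3))*(exp(I*pi/3))
so (chi_5 * chi_5) takes values
  {0} -> 1, {1} -> exp(-2*I*pi/3), {2} -> exp(2*I*pi/3), {3} -> 1, {4} -> exp(-2*I*pi/3), {5} -> exp(2*I*pi/3).
Now take the inner product of this character with each irreducible chi from the table, <chi_5*chi_5, chi> = (1/6) sum_C |C| (chi_5*chi_5)(C) conj(chi(C)):
  <chi_5*chi_5, chi_0> = (1/6)[1*(1)*conj(1) + 1*(exp(-2*I*pi/3))*conj(1) + 1*(exp(2*I*pi/3))*conj(1) + 1*(1)*conj(1) + 1*(exp(-2*I*pi/3))*conj(1) + 1*(exp(2*I*pi/3))*conj(1)]
      = (1/6)[(1) + (exp(-2*I*pi/3)) + (exp(2*I*pi/3)) + (1) + (exp(-2*I*pi/3)) + (exp(2*I*pi/3))] = 0/6 = 0
  <chi_5*chi_5, chi_1> = (1/6)[1*(1)*conj(1) + 1*(exp(-2*I*pi/3))*conj(exp(I*pi/3)) + 1*(exp(2*I*pi/3))*conj(exp(2*I*pi/3)) + 1*(1)*conj(-1) + 1*(exp(-2*I*pi/3))*conj(exp(-2*I*pi/3)) + 1*(exp(2*I*pi/3))*conj(exp(-I*pi/3))]
      = (1/6)[(1) + (-1) + (1) + (-1) + (1) + (-1)] = 0/6 = 0
  <chi_5*chi_5, chi_2> = (1/6)[1*(1)*conj(1) + 1*(exp(-2*I*pi/3))*conj(exp(2*I*pi/3)) + 1*(exp(2*I*pi/3))*conj(exp(-2*I*pi/3)) + 1*(1)*conj(1) + 1*(exp(-2*I*pi/3))*conj(exp(2*I*pi/3)) + 1*(exp(2*I*pi/3))*conj(exp(-2*I*pi/3))]
      = (1/6)[(1) + (exp(2*I*pi/3)) + (exp(-2*I*pi/3)) + (1) + (exp(2*I*pi/3)) + (exp(-2*I*pi/3))] = 0/6 = 0
  <chi_5*chi_5, chi_3> = (1/6)[1*(1)*conj(1) + 1*(exp(-2*I*pi/3))*conj(-1) + 1*(exp(2*I*pi/3))*conj(1) + 1*(1)*conj(-1) + 1*(exp(-2*I*pi/3))*conj(1) + 1*(exp(2*I*pi/3))*conj(-1)]
      = (1/6)[(1) + (-exp(-2*I*pi/3)) + (exp(2*I*pi/3)) + (-1) + (exp(-2*I*pi/3)) + (-exp(2*I*pi/3))] = 0/6 = 0
  <chi_5*chi_5, chi_4> = (1/6)[1*(1)*conj(1) + 1*(exp(-2*I*pi/3))*conj(exp(-2*I*pi/3)) + 1*(exp(2*I*pi/3))*conj(exp(2*I*pi/3)) + 1*(1)*conj(1) + 1*(exp(-2*I*pi/3))*conj(exp(-2*I*pi/3)) + 1*(exp(2*I*pi/3))*conj(exp(2*I*pi/3))]
      = (1/6)[(1) + (1) + (1) + (1) + (1) + (1)] = 6/6 = 1
  <chi_5*chi_5, chi_5> = (1/6)[1*(1)*conj(1) + 1*(exp(-2*I*pi/3))*conj(exp(-I*pi/3)) + 1*(exp(2*I*pi/3))*conj(exp(-2*I*pi/3)) + 1*(1)*conj(-1) + 1*(exp(-2*I*pi/3))*conj(exp(2*I*pi/3)) + 1*(exp(2*I*pi/3))*conj(exp(I*pi/3))]
      = (1/6)[(1) + (exp(-I*pi/3)) + (exp(-2*I*pi/3)) + (-1) + (exp(2*I*pi/3)) + (exp(I*pi/3))] = 0/6 = 0
(Exp terms are combined using exp(i*s)*conj(exp(i*t)) = exp(i*(s-t)), and sums of them are collapsed using the identity that for every m > 1 the m distinct m-th roots of unity sum to 0, e.g. 1 + exp(2*I*pi/3) + exp(-2*I*pi/3) = 0.)
Hence the multiplicities are chi_4: 1. Dimension check: dim(chi_5)*dim(chi_5) = 1*1 = 1 and sum (mult * dim) = 1*1 = 1.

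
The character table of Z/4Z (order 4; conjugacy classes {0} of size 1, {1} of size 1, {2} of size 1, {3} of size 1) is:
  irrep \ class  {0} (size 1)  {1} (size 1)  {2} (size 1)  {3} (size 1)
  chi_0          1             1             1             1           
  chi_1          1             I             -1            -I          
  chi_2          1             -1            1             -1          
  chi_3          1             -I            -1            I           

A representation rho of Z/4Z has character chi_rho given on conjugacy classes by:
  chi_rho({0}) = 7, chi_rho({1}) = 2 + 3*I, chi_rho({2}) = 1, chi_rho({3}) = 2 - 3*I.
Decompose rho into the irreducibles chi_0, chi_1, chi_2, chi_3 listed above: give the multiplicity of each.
Multiplicities: chi_0: 3, chi_1: 3, chi_2: 1, chi_3: 0.

Reasoning: Use <chi_rho, chi> = (1/|G|) sum_C |C| * chi_rho(C) * conj(chi(C)) with |G| = 4 for each irreducible chi in the table:
  <chi_rho, chi_0> = (1/4)[1*(7)*conj(1) + 1*(2 + 3*I)*conj(1) + 1*(1)*conj(1) + 1*(2 - 3*I)*conj(1)]
      = (1/4)[(7) + (2 + 3*I) + (1) + (2 - 3*I)] = 12/4 = 3
  <chi_rho, chi_1> = (1/4)[1*(7)*conj(1) + 1*(2 + 3*I)*conj(I) + 1*(1)*conj(-1) + 1*(2 - 3*I)*conj(-I)]
      = (1/4)[(7) + (3 - 2*I) + (-1) + (3 + 2*I)] = 12/4 = 3
  <chi_rho, chi_2> = (1/4)[1*(7)*conj(1) + 1*(2 + 3*I)*conj(-1) + 1*(1)*conj(1) + 1*(2 - 3*I)*conj(-1)]
      = (1/4)[(7) + (-2 - 3*I) + (1) + (-2 + 3*I)] = 4/4 = 1
  <chi_rho, chi_3> = (1/4)[1*(7)*conj(1) + 1*(2 + 3*I)*conj(-I) + 1*(1)*conj(-1) + 1*(2 - 3*I)*conj(I)]
      = (1/4)[(7) + (-3 + 2*I) + (-1) + (-3 - 2*I)] = 0/4 = 0
(Exp terms are combined using exp(i*s)*conj(exp(i*t)) = exp(i*(s-t)), and sums of them are collapsed using the identity that for every m > 1 the m distinct m-th roots of unity sum to 0, e.g. 1 + exp(2*I*pi/3) + exp(-2*I*pi/3) = 0.)
Dimension check: dim(rho) = sum (mult * dim) = 3*1 + 3*1 + 1*1 + 0*1 = 7 = chi_rho(e) = 7.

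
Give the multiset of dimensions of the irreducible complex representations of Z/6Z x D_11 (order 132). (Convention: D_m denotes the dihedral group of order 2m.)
Dimensions: 1, 1, 1, 1, 1, 1, 1, 1, 1, 1, 1, 1, 2, 2, 2, 2, 2, 2, 2, 2, 2, 2, 2, 2, 2, 2, 2, 2, 2, 2, 2, 2, 2, 2, 2, 2, 2, 2, 2, 2, 2, 2

There are 42 irreducibles (= number of conjugacy classes). Their dimensions d_i satisfy sum d_i^2 = |G| = 132: 1 + 1 + 1 + 1 + 1 + 1 + 1 + 1 + 1 + 1 + 1 + 1 + 4 + 4 + 4 + 4 + 4 + 4 + 4 + 4 + 4 + 4 + 4 + 4 + 4 + 4 + 4 + 4 + 4 + 4 + 4 + 4 + 4 + 4 + 4 + 4 + 4 + 4 + 4 + 4 + 4 + 4 = 132. (For the product with Z/6Z: each of the 6 1-dim characters of Z/6Z tensors with each irrep of D_11, giving 6 copies of each D_11-dimension.)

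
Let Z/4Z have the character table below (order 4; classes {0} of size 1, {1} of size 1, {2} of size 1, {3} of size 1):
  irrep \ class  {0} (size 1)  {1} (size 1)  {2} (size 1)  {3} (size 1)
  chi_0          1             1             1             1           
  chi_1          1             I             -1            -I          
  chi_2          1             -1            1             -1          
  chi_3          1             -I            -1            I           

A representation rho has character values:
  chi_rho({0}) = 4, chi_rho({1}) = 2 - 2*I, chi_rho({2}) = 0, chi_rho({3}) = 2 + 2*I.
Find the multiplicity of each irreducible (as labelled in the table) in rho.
Multiplicities: chi_0: 2, chi_1: 0, chi_2: 0, chi_3: 2.

Justification: Use <chi_rho, chi> = (1/|G|) sum_C |C| * chi_rho(C) * conj(chi(C)) with |G| = 4 for each irreducible chi in the table:
  <chi_rho, chi_0> = (1/4)[1*(4)*conj(1) + 1*(2 - 2*I)*conj(1) + 1*(0)*conj(1) + 1*(2 + 2*I)*conj(1)]
      = (1/4)[(4) + (2 - 2*I) + (0) + (2 + 2*I)] = 8/4 = 2
  <chi_rho, chi_1> = (1/4)[1*(4)*conj(1) + 1*(2 - 2*I)*conj(I) + 1*(0)*conj(-1) + 1*(2 + 2*I)*conj(-I)]
      = (1/4)[(4) + (-2 - 2*I) + (0) + (-2 + 2*I)] = 0/4 = 0
  <chi_rho, chi_2> = (1/4)[1*(4)*conj(1) + 1*(2 - 2*I)*conj(-1) + 1*(0)*conj(1) + 1*(2 + 2*I)*conj(-1)]
      = (1/4)[(4) + (-2 + 2*I) + (0) + (-2 - 2*I)] = 0/4 = 0
  <chi_rho, chi_3> = (1/4)[1*(4)*conj(1) + 1*(2 - 2*I)*conj(-I) + 1*(0)*conj(-1) + 1*(2 + 2*I)*conj(I)]
      = (1/4)[(4) + (2 + 2*I) + (0) + (2 - 2*I)] = 8/4 = 2
(Exp terms are combined using exp(i*s)*conj(exp(i*t)) = exp(i*(s-t)), and sums of them are collapsed using the identity that for every m > 1 the m distinct m-th roots of unity sum to 0, e.g. 1 + exp(2*I*pi/3) + exp(-2*I*pi/3) = 0.)
Dimension check: dim(rho) = sum (mult * dim) = 2*1 + 0*1 + 0*1 + 2*1 = 4 = chi_rho(e) = 4.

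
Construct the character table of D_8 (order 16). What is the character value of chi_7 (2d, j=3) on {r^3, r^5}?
Conjugacy classes: {e} of size 1, {r^4} of size 1, {r^1, r^7} of size 2, {r^2, r^6} of size 2, {r^3, r^5} of size 2, {s, sr^2, ...} of size 4, {sr, sr^3, ...} of size 4.
Character table:
  irrep \ class              {e} (size 1)  {r^4} (size 1)  {r^1, r^7} (size 2)  {r^2, r^6} (size 2)  {r^3, r^5} (size 2)  {s, sr^2, ...} (size 4)  {sr, sr^3, ...} (size 4)
  chi_1 (triv)               1             1               1                    1                    1                    1                        1                       
  chi_2 (sign: r->1, s->-1)  1             1               1                    1                    1                    -1                       -1                      
  chi_3 (r->-1, s->1)        1             1               -1                   1                    -1                   1                        -1                      
  chi_4 (r->-1, s->-1)       1             1               -1                   1                    -1                   -1                       1                       
  chi_5 (2d, j=1)            2             -2              sqrt(2)              0                    -sqrt(2)             0                        0                       
  chi_6 (2d, j=2)            2             2               0                    -2                   0                    0                        0                       
  chi_7 (2d, j=3)            2             -2              -sqrt(2)             0                    sqrt(2)              0                        0                       

Spot check: chi_7 (2d, j=3) on {r^3, r^5} = sqrt(2).

Argument: D_8 has order 2*8 = 16 with 7 conjugacy classes, hence 7 irreducibles. Sum of squared dims 1 + 1 + 1 + 1 + 4 + 4 + 4 = 16 = |G|. Linear characters come from the abelianisation; the 2-dimensional irreps have character r^k -> 2*cos(2*pi*j*k/8), reflections -> 0.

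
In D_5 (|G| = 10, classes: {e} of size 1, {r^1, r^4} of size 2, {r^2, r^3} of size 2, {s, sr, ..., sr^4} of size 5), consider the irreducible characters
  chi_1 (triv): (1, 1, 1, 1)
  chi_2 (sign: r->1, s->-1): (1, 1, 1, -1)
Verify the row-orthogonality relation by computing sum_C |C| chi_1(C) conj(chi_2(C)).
Sum = 0; so <chi_1, chi_2> = 0 (distinct irreducibles are orthogonal).

Solution. Compute term by term over conjugacy classes (|C| * chi_1(C) * conj(chi_2(C))):
  1*(1)*conj(1) + 2*(1)*conj(1) + 2*(1)*conj(1) + 5*(1)*conj(-1)
  = (1) + (2) + (2) + (-5)
  = 0.
Dividing by |G| = 10 gives 0/10 = 0, matching the row-orthogonality relation <chi_1, chi_2> = [chi_1 = chi_2].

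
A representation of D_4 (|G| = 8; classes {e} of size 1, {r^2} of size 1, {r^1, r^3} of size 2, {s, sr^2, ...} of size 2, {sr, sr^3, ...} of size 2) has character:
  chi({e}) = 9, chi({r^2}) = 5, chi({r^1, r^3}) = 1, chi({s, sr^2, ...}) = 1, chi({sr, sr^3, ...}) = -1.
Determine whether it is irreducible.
Not irreducible (reducible): <chi, chi> = 14 > 1.

Reasoning: <chi, chi> = (1/|G|) sum_C |C| * |chi(C)|^2 = (1/8)[1*|9|^2 + 1*|5|^2 + 2*|1|^2 + 2*|1|^2 + 2*|-1|^2]
  = (1/8)[(81) + (25) + (2) + (2) + (2)] = 112/8 = 14.
A character is irreducible iff <chi, chi> = 1, so this representation is reducible.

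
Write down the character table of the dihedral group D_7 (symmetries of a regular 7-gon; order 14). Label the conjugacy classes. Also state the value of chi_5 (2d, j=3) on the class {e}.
Conjugacy classes: {e} of size 1, {r^1, r^6} of size 2, {r^2, r^5} of size 2, {r^3, r^4} of size 2, {s, sr, ..., sr^6} of size 7.
Character table:
  irrep \ class              {e} (size 1)  {r^1, r^6} (size 2)  {r^2, r^5} (size 2)  {r^3, r^4} (size 2)  {s, sr, ..., sr^6} (size 7)
  chi_1 (triv)               1             1                    1                    1                    1                          
  chi_2 (sign: r->1, s->-1)  1             1                    1                    1                    -1                         
  chi_3 (2d, j=1)            2             2*cos(2*pi/7)        -2*cos(3*pi/7)       -2*cos(pi/7)         0                          
  chi_4 (2d, j=2)            2             -2*cos(3*pi/7)       -2*cos(pi/7)         2*cos(2*pi/7)        0                          
  chi_5 (2d, j=3)            2             -2*cos(pi/7)         2*cos(2*pi/7)        -2*cos(3*pi/7)       0                          

Spot check: chi_5 (2d, j=3) on {e} = 2.

Derivation: D_7 has order 2*7 = 14 with 5 conjugacy classes, hence 5 irreducibles. Sum of squared dims 1 + 1 + 4 + 4 + 4 = 14 = |G|. Linear characters come from the abelianisation; the 2-dimensional irreps have character r^k -> 2*cos(2*pi*j*k/7), reflections -> 0.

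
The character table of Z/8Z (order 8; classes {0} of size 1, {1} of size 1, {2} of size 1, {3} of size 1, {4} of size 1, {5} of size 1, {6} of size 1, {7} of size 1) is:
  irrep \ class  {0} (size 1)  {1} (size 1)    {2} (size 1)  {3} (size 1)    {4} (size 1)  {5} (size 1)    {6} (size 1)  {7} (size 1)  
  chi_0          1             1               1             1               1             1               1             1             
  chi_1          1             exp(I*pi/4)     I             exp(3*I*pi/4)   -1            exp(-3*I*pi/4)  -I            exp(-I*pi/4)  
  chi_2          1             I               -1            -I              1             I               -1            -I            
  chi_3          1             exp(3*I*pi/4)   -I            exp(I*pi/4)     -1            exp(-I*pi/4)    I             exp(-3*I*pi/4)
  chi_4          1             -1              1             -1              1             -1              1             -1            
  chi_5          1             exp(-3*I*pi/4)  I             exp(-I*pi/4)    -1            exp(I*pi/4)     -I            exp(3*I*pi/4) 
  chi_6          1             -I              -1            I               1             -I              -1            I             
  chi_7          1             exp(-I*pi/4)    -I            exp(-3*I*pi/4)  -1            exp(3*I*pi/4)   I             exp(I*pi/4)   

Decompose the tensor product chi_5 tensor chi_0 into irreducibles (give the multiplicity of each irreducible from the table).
chi_5 tensor chi_0 = chi_5 (all other irreducibles have multiplicity 0).

Explanation: The character of a tensor product is the pointwise product (chi_5 * chi_0)(C) = chi_5(C) * chi_0(C):
  {0}: (1)*(1), {1}: (exp(-3*I*pi/4))*(1), {2}: (I)*(1), {3}: (exp(-I*pi/4))*(1), {4}: (-1)*(1), {5}: (exp(I*pi/4))*(1), {6}: (-I)*(1), {7}: (exp(3*I*pi/4))*(1)
so (chi_5 * chi_0) takes values
  {0} -> 1, {1} -> exp(-3*I*pi/4), {2} -> I, {3} -> exp(-I*pi/4), {4} -> -1, {5} -> exp(I*pi/4), {6} -> -I, {7} -> exp(3*I*pi/4).
Now take the inner product of this character with each irreducible chi from the table, <chi_5*chi_0, chi> = (1/8) sum_C |C| (chi_5*chi_0)(C) conj(chi(C)):
  <chi_5*chi_0, chi_0> = (1/8)[1*(1)*conj(1) + 1*(exp(-3*I*pi/4))*conj(1) + 1*(I)*conj(1) + 1*(exp(-I*pi/4))*conj(1) + 1*(-1)*conj(1) + 1*(exp(I*pi/4))*conj(1) + 1*(-I)*conj(1) + 1*(exp(3*I*pi/4))*conj(1)]
      = (1/8)[(1) + (exp(-3*I*pi/4)) + (I) + (exp(-I*pi/4)) + (-1) + (exp(I*pi/4)) + (-I) + (exp(3*I*pi/4))] = 0/8 = 0
  <chi_5*chi_0, chi_1> = (1/8)[1*(1)*conj(1) + 1*(exp(-3*I*pi/4))*conj(exp(I*pi/4)) + 1*(I)*conj(I) + 1*(exp(-I*pi/4))*conj(exp(3*I*pi/4)) + 1*(-1)*conj(-1) + 1*(exp(I*pi/4))*conj(exp(-3*I*pi/4)) + 1*(-I)*conj(-I) + 1*(exp(3*I*pi/4))*conj(exp(-I*pi/4))]
      = (1/8)[(1) + (-1) + (1) + (-1) + (1) + (-1) + (1) + (-1)] = 0/8 = 0
  <chi_5*chi_0, chi_2> = (1/8)[1*(1)*conj(1) + 1*(exp(-3*I*pi/4))*conj(I) + 1*(I)*conj(-1) + 1*(exp(-I*pi/4))*conj(-I) + 1*(-1)*conj(1) + 1*(exp(I*pi/4))*conj(I) + 1*(-I)*conj(-1) + 1*(exp(3*I*pi/4))*conj(-I)]
      = (1/8)[(1) + (-exp(-I*pi/4)) + (-I) + (exp(I*pi/4)) + (-1) + (-exp(3*I*pi/4)) + (I) + (exp(-3*I*pi/4))] = 0/8 = 0
  <chi_5*chi_0, chi_3> = (1/8)[1*(1)*conj(1) + 1*(exp(-3*I*pi/4))*conj(exp(3*I*pi/4)) + 1*(I)*conj(-I) + 1*(exp(-I*pi/4))*conj(exp(I*pi/4)) + 1*(-1)*conj(-1) + 1*(exp(I*pi/4))*conj(exp(-I*pi/4)) + 1*(-I)*conj(I) + 1*(exp(3*I*pi/4))*conj(exp(-3*I*pi/4))]
      = (1/8)[(1) + (I) + (-1) + (-I) + (1) + (I) + (-1) + (-I)] = 0/8 = 0
  <chi_5*chi_0, chi_4> = (1/8)[1*(1)*conj(1) + 1*(exp(-3*I*pi/4))*conj(-1) + 1*(I)*conj(1) + 1*(exp(-I*pi/4))*conj(-1) + 1*(-1)*conj(1) + 1*(exp(I*pi/4))*conj(-1) + 1*(-I)*conj(1) + 1*(exp(3*I*pi/4))*conj(-1)]
      = (1/8)[(1) + (-exp(-3*I*pi/4)) + (I) + (-exp(-I*pi/4)) + (-1) + (-exp(I*pi/4)) + (-I) + (-exp(3*I*pi/4))] = 0/8 = 0
  <chi_5*chi_0, chi_5> = (1/8)[1*(1)*conj(1) + 1*(exp(-3*I*pi/4))*conj(exp(-3*I*pi/4)) + 1*(I)*conj(I) + 1*(exp(-I*pi/4))*conj(exp(-I*pi/4)) + 1*(-1)*conj(-1) + 1*(exp(I*pi/4))*conj(exp(I*pi/4)) + 1*(-I)*conj(-I) + 1*(exp(3*I*pi/4))*conj(exp(3*I*pi/4))]
      = (1/8)[(1) + (1) + (1) + (1) + (1) + (1) + (1) + (1)] = 8/8 = 1
  <chi_5*chi_0, chi_6> = (1/8)[1*(1)*conj(1) + 1*(exp(-3*I*pi/4))*conj(-I) + 1*(I)*conj(-1) + 1*(exp(-I*pi/4))*conj(I) + 1*(-1)*conj(1) + 1*(exp(I*pi/4))*conj(-I) + 1*(-I)*conj(-1) + 1*(exp(3*I*pi/4))*conj(I)]
      = (1/8)[(1) + (exp(-I*pi/4)) + (-I) + (-exp(I*pi/4)) + (-1) + (exp(3*I*pi/4)) + (I) + (-exp(-3*I*pi/4))] = 0/8 = 0
  <chi_5*chi_0, chi_7> = (1/8)[1*(1)*conj(1) + 1*(exp(-3*I*pi/4))*conj(exp(-I*pi/4)) + 1*(I)*conj(-I) + 1*(exp(-I*pi/4))*conj(exp(-3*I*pi/4)) + 1*(-1)*conj(-1) + 1*(exp(I*pi/4))*conj(exp(3*I*pi/4)) + 1*(-I)*conj(I) + 1*(exp(3*I*pi/4))*conj(exp(I*pi/4))]
      = (1/8)[(1) + (-I) + (-1) + (I) + (1) + (-I) + (-1) + (I)] = 0/8 = 0
(Exp terms are combined using exp(i*s)*conj(exp(i*t)) = exp(i*(s-t)), and sums of them are collapsed using the identity that for every m > 1 the m distinct m-th roots of unity sum to 0, e.g. 1 + exp(2*I*pi/3) + exp(-2*I*pi/3) = 0.)
Hence the multiplicities are chi_5: 1. Dimension check: dim(chi_5)*dim(chi_0) = 1*1 = 1 and sum (mult * dim) = 1*1 = 1.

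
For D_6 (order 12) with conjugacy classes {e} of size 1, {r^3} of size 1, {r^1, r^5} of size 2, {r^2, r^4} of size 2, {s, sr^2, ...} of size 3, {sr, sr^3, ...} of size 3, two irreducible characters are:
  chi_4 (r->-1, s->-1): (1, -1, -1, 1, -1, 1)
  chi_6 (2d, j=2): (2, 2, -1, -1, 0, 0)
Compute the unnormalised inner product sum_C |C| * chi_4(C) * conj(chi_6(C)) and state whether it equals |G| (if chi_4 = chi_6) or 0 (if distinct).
Sum = 0; so <chi_4, chi_6> = 0 (distinct irreducibles are orthogonal).

Justification: Compute term by term over conjugacy classes (|C| * chi_4(C) * conj(chi_6(C))):
  1*(1)*conj(2) + 1*(-1)*conj(2) + 2*(-1)*conj(-1) + 2*(1)*conj(-1) + 3*(-1)*conj(0) + 3*(1)*conj(0)
  = (2) + (-2) + (2) + (-2) + (0) + (0)
  = 0.
Dividing by |G| = 12 gives 0/12 = 0, matching the row-orthogonality relation <chi_4, chi_6> = [chi_4 = chi_6].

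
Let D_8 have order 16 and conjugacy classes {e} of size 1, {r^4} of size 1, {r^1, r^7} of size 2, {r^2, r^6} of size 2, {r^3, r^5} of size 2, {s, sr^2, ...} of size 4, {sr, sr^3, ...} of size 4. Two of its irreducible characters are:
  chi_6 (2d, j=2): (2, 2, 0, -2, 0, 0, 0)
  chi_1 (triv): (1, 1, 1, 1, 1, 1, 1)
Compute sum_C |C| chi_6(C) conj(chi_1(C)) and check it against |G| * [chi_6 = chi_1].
Sum = 0; so <chi_6, chi_1> = 0 (distinct irreducibles are orthogonal).

Compute term by term over conjugacy classes (|C| * chi_6(C) * conj(chi_1(C))):
  1*(2)*conj(1) + 1*(2)*conj(1) + 2*(0)*conj(1) + 2*(-2)*conj(1) + 2*(0)*conj(1) + 4*(0)*conj(1) + 4*(0)*conj(1)
  = (2) + (2) + (0) + (-4) + (0) + (0) + (0)
  = 0.
Dividing by |G| = 16 gives 0/16 = 0, matching the row-orthogonality relation <chi_6, chi_1> = [chi_6 = chi_1].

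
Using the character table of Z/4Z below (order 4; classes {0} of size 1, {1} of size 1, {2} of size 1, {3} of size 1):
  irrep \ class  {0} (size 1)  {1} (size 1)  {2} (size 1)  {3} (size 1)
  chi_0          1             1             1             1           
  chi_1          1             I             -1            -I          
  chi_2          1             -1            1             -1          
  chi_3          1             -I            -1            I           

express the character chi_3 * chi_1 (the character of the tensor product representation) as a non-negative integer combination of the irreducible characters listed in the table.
chi_3 tensor chi_1 = chi_0 (all other irreducibles have multiplicity 0).

Argument: The character of a tensor product is the pointwise product (chi_3 * chi_1)(C) = chi_3(C) * chi_1(C):
  {0}: (1)*(1), {1}: (-I)*(I), {2}: (-1)*(-1), {3}: (I)*(-I)
so (chi_3 * chi_1) takes values
  {0} -> 1, {1} -> 1, {2} -> 1, {3} -> 1.
Now take the inner product of this character with each irreducible chi from the table, <chi_3*chi_1, chi> = (1/4) sum_C |C| (chi_3*chi_1)(C) conj(chi(C)):
  <chi_3*chi_1, chi_0> = (1/4)[1*(1)*conj(1) + 1*(1)*conj(1) + 1*(1)*conj(1) + 1*(1)*conj(1)]
      = (1/4)[(1) + (1) + (1) + (1)] = 4/4 = 1
  <chi_3*chi_1, chi_1> = (1/4)[1*(1)*conj(1) + 1*(1)*conj(I) + 1*(1)*conj(-1) + 1*(1)*conj(-I)]
      = (1/4)[(1) + (-I) + (-1) + (I)] = 0/4 = 0
  <chi_3*chi_1, chi_2> = (1/4)[1*(1)*conj(1) + 1*(1)*conj(-1) + 1*(1)*conj(1) + 1*(1)*conj(-1)]
      = (1/4)[(1) + (-1) + (1) + (-1)] = 0/4 = 0
  <chi_3*chi_1, chi_3> = (1/4)[1*(1)*conj(1) + 1*(1)*conj(-I) + 1*(1)*conj(-1) + 1*(1)*conj(I)]
      = (1/4)[(1) + (I) + (-1) + (-I)] = 0/4 = 0
(Exp terms are combined using exp(i*s)*conj(exp(i*t)) = exp(i*(s-t)), and sums of them are collapsed using the identity that for every m > 1 the m distinct m-th roots of unity sum to 0, e.g. 1 + exp(2*I*pi/3) + exp(-2*I*pi/3) = 0.)
Hence the multiplicities are chi_0: 1. Dimension check: dim(chi_3)*dim(chi_1) = 1*1 = 1 and sum (mult * dim) = 1*1 = 1.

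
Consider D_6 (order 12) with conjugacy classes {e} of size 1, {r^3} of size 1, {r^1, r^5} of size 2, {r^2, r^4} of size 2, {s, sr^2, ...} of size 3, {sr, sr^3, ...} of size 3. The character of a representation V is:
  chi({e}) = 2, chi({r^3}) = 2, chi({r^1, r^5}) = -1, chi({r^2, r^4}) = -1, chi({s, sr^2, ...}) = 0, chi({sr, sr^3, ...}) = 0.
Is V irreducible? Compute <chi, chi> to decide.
Irreducible: <chi, chi> = 1.

Proof sketch: <chi, chi> = (1/|G|) sum_C |C| * |chi(C)|^2 = (1/12)[1*|2|^2 + 1*|2|^2 + 2*|-1|^2 + 2*|-1|^2 + 3*|0|^2 + 3*|0|^2]
  = (1/12)[(4) + (4) + (2) + (2) + (0) + (0)] = 12/12 = 1.
A character is irreducible iff <chi, chi> = 1, so this representation is irreducible.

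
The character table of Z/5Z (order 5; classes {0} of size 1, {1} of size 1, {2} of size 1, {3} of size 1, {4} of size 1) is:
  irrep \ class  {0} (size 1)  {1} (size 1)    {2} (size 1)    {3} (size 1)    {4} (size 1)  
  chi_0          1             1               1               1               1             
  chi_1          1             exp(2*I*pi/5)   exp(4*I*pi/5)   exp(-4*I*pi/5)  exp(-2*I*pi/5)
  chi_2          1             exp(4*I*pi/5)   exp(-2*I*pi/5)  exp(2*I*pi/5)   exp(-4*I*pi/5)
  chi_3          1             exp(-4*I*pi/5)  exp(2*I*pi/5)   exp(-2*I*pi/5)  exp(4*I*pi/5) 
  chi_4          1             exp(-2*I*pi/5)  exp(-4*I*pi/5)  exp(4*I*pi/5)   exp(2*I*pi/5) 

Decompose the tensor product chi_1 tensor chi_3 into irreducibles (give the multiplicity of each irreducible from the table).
chi_1 tensor chi_3 = chi_4 (all other irreducibles have multiplicity 0).

Why: The character of a tensor product is the pointwise product (chi_1 * chi_3)(C) = chi_1(C) * chi_3(C):
  {0}: (1)*(1), {1}: (exp(2*I*pi/5))*(exp(-4*I*pi/5)), {2}: (exp(4*I*pi/5))*(exp(2*I*pi/5)), {3}: (exp(-4*I*pi/5))*(exp(-2*I*pi/5)), {4}: (exp(-2*I*pi/5))*(exp(4*I*pi/5))
so (chi_1 * chi_3) takes values
  {0} -> 1, {1} -> exp(-2*I*pi/5), {2} -> exp(-4*I*pi/5), {3} -> exp(4*I*pi/5), {4} -> exp(2*I*pi/5).
Now take the inner product of this character with each irreducible chi from the table, <chi_1*chi_3, chi> = (1/5) sum_C |C| (chi_1*chi_3)(C) conj(chi(C)):
  <chi_1*chi_3, chi_0> = (1/5)[1*(1)*conj(1) + 1*(exp(-2*I*pi/5))*conj(1) + 1*(exp(-4*I*pi/5))*conj(1) + 1*(exp(4*I*pi/5))*conj(1) + 1*(exp(2*I*pi/5))*conj(1)]
      = (1/5)[(1) + (exp(-2*I*pi/5)) + (exp(-4*I*pi/5)) + (exp(4*I*pi/5)) + (exp(2*I*pi/5))] = 0/5 = 0
  <chi_1*chi_3, chi_1> = (1/5)[1*(1)*conj(1) + 1*(exp(-2*I*pi/5))*conj(exp(2*I*pi/5)) + 1*(exp(-4*I*pi/5))*conj(exp(4*I*pi/5)) + 1*(exp(4*I*pi/5))*conj(exp(-4*I*pi/5)) + 1*(exp(2*I*pi/5))*conj(exp(-2*I*pi/5))]
      = (1/5)[(1) + (exp(-4*I*pi/5)) + (exp(2*I*pi/5)) + (exp(-2*I*pi/5)) + (exp(4*I*pi/5))] = 0/5 = 0
  <chi_1*chi_3, chi_2> = (1/5)[1*(1)*conj(1) + 1*(exp(-2*I*pi/5))*conj(exp(4*I*pi/5)) + 1*(exp(-4*I*pi/5))*conj(exp(-2*I*pi/5)) + 1*(exp(4*I*pi/5))*conj(exp(2*I*pi/5)) + 1*(exp(2*I*pi/5))*conj(exp(-4*I*pi/5))]
      = (1/5)[(1) + (exp(4*I*pi/5)) + (exp(-2*I*pi/5)) + (exp(2*I*pi/5)) + (exp(-4*I*pi/5))] = 0/5 = 0
  <chi_1*chi_3, chi_3> = (1/5)[1*(1)*conj(1) + 1*(exp(-2*I*pi/5))*conj(exp(-4*I*pi/5)) + 1*(exp(-4*I*pi/5))*conj(exp(2*I*pi/5)) + 1*(exp(4*I*pi/5))*conj(exp(-2*I*pi/5)) + 1*(exp(2*I*pi/5))*conj(exp(4*I*pi/5))]
      = (1/5)[(1) + (exp(2*I*pi/5)) + (exp(4*I*pi/5)) + (exp(-4*I*pi/5)) + (exp(-2*I*pi/5))] = 0/5 = 0
  <chi_1*chi_3, chi_4> = (1/5)[1*(1)*conj(1) + 1*(exp(-2*I*pi/5))*conj(exp(-2*I*pi/5)) + 1*(exp(-4*I*pi/5))*conj(exp(-4*I*pi/5)) + 1*(exp(4*I*pi/5))*conj(exp(4*I*pi/5)) + 1*(exp(2*I*pi/5))*conj(exp(2*I*pi/5))]
      = (1/5)[(1) + (1) + (1) + (1) + (1)] = 5/5 = 1
(Exp terms are combined using exp(i*s)*conj(exp(i*t)) = exp(i*(s-t)), and sums of them are collapsed using the identity that for every m > 1 the m distinct m-th roots of unity sum to 0, e.g. 1 + exp(2*I*pi/3) + exp(-2*I*pi/3) = 0.)
Hence the multiplicities are chi_4: 1. Dimension check: dim(chi_1)*dim(chi_3) = 1*1 = 1 and sum (mult * dim) = 1*1 = 1.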